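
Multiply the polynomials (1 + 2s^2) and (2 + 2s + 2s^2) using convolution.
Ascending coefficients: a = [1, 0, 2], b = [2, 2, 2]. c[0] = 1×2 = 2; c[1] = 1×2 + 0×2 = 2; c[2] = 1×2 + 0×2 + 2×2 = 6; c[3] = 0×2 + 2×2 = 4; c[4] = 2×2 = 4. Result coefficients: [2, 2, 6, 4, 4] → 2 + 2s + 6s^2 + 4s^3 + 4s^4

2 + 2s + 6s^2 + 4s^3 + 4s^4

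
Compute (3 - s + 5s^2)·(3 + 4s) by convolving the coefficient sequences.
Ascending coefficients: a = [3, -1, 5], b = [3, 4]. c[0] = 3×3 = 9; c[1] = 3×4 + -1×3 = 9; c[2] = -1×4 + 5×3 = 11; c[3] = 5×4 = 20. Result coefficients: [9, 9, 11, 20] → 9 + 9s + 11s^2 + 20s^3

9 + 9s + 11s^2 + 20s^3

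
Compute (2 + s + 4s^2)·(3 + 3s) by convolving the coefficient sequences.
Ascending coefficients: a = [2, 1, 4], b = [3, 3]. c[0] = 2×3 = 6; c[1] = 2×3 + 1×3 = 9; c[2] = 1×3 + 4×3 = 15; c[3] = 4×3 = 12. Result coefficients: [6, 9, 15, 12] → 6 + 9s + 15s^2 + 12s^3

6 + 9s + 15s^2 + 12s^3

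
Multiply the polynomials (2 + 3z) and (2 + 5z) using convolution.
Ascending coefficients: a = [2, 3], b = [2, 5]. c[0] = 2×2 = 4; c[1] = 2×5 + 3×2 = 16; c[2] = 3×5 = 15. Result coefficients: [4, 16, 15] → 4 + 16z + 15z^2

4 + 16z + 15z^2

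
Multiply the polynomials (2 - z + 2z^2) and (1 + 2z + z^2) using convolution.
Ascending coefficients: a = [2, -1, 2], b = [1, 2, 1]. c[0] = 2×1 = 2; c[1] = 2×2 + -1×1 = 3; c[2] = 2×1 + -1×2 + 2×1 = 2; c[3] = -1×1 + 2×2 = 3; c[4] = 2×1 = 2. Result coefficients: [2, 3, 2, 3, 2] → 2 + 3z + 2z^2 + 3z^3 + 2z^4

2 + 3z + 2z^2 + 3z^3 + 2z^4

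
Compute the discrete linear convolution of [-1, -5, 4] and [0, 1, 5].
y[0] = -1×0 = 0; y[1] = -1×1 + -5×0 = -1; y[2] = -1×5 + -5×1 + 4×0 = -10; y[3] = -5×5 + 4×1 = -21; y[4] = 4×5 = 20

[0, -1, -10, -21, 20]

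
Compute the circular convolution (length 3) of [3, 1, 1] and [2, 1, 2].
Use y[k] = Σ_j f[j]·g[(k-j) mod 3]. y[0] = 3×2 + 1×2 + 1×1 = 9; y[1] = 3×1 + 1×2 + 1×2 = 7; y[2] = 3×2 + 1×1 + 1×2 = 9. Result: [9, 7, 9]

[9, 7, 9]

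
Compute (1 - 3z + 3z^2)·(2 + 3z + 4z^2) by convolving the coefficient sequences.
Ascending coefficients: a = [1, -3, 3], b = [2, 3, 4]. c[0] = 1×2 = 2; c[1] = 1×3 + -3×2 = -3; c[2] = 1×4 + -3×3 + 3×2 = 1; c[3] = -3×4 + 3×3 = -3; c[4] = 3×4 = 12. Result coefficients: [2, -3, 1, -3, 12] → 2 - 3z + z^2 - 3z^3 + 12z^4

2 - 3z + z^2 - 3z^3 + 12z^4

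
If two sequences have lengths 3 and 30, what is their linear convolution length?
Linear/full convolution length: m + n - 1 = 3 + 30 - 1 = 32

32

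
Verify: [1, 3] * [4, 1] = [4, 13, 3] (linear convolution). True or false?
Recompute linear convolution of [1, 3] and [4, 1]: y[0] = 1×4 = 4; y[1] = 1×1 + 3×4 = 13; y[2] = 3×1 = 3 → [4, 13, 3]. Given [4, 13, 3] matches, so answer: Yes

Yes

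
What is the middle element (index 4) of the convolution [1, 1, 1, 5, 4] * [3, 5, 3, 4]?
Use y[k] = Σ_i a[i]·b[k-i] at k=4. y[4] = 1×4 + 1×3 + 5×5 + 4×3 = 44

44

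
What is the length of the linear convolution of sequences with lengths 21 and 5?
Linear/full convolution length: m + n - 1 = 21 + 5 - 1 = 25

25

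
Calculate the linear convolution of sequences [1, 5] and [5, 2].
y[0] = 1×5 = 5; y[1] = 1×2 + 5×5 = 27; y[2] = 5×2 = 10

[5, 27, 10]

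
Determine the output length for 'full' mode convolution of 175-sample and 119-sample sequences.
Linear/full convolution length: m + n - 1 = 175 + 119 - 1 = 293

293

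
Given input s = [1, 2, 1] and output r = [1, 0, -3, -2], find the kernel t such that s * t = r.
Output length 4 = len(s) + len(t) - 1 ⇒ len(t) = 2. Solve t forward using t[k] = (r[k] - Σ_{i≥1} s[i]·t[k-i]) / s[0]: t[0] = r[0] / s[0] = 1 / 1 = 1; t[1] = (r[1] - 2×1) / s[0] = (0 - 2×1) / 1 = -2. So t = [1, -2]. Forward-check [1, 2, 1] * [1, -2]: r[0] = 1×1 = 1; r[1] = 1×-2 + 2×1 = 0; r[2] = 2×-2 + 1×1 = -3; r[3] = 1×-2 = -2 → [1, 0, -3, -2] ✓

[1, -2]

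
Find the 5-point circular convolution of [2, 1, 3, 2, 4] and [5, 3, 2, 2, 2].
Use y[k] = Σ_j f[j]·g[(k-j) mod 5]. y[0] = 2×5 + 1×2 + 3×2 + 2×2 + 4×3 = 34; y[1] = 2×3 + 1×5 + 3×2 + 2×2 + 4×2 = 29; y[2] = 2×2 + 1×3 + 3×5 + 2×2 + 4×2 = 34; y[3] = 2×2 + 1×2 + 3×3 + 2×5 + 4×2 = 33; y[4] = 2×2 + 1×2 + 3×2 + 2×3 + 4×5 = 38. Result: [34, 29, 34, 33, 38]

[34, 29, 34, 33, 38]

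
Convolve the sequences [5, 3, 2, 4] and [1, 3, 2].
y[0] = 5×1 = 5; y[1] = 5×3 + 3×1 = 18; y[2] = 5×2 + 3×3 + 2×1 = 21; y[3] = 3×2 + 2×3 + 4×1 = 16; y[4] = 2×2 + 4×3 = 16; y[5] = 4×2 = 8

[5, 18, 21, 16, 16, 8]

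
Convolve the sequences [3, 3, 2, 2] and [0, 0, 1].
y[0] = 3×0 = 0; y[1] = 3×0 + 3×0 = 0; y[2] = 3×1 + 3×0 + 2×0 = 3; y[3] = 3×1 + 2×0 + 2×0 = 3; y[4] = 2×1 + 2×0 = 2; y[5] = 2×1 = 2

[0, 0, 3, 3, 2, 2]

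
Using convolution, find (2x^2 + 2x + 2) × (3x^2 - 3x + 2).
Ascending coefficients: a = [2, 2, 2], b = [2, -3, 3]. c[0] = 2×2 = 4; c[1] = 2×-3 + 2×2 = -2; c[2] = 2×3 + 2×-3 + 2×2 = 4; c[3] = 2×3 + 2×-3 = 0; c[4] = 2×3 = 6. Result coefficients: [4, -2, 4, 0, 6] → 6x^4 + 4x^2 - 2x + 4

6x^4 + 4x^2 - 2x + 4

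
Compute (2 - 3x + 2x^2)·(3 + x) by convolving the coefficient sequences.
Ascending coefficients: a = [2, -3, 2], b = [3, 1]. c[0] = 2×3 = 6; c[1] = 2×1 + -3×3 = -7; c[2] = -3×1 + 2×3 = 3; c[3] = 2×1 = 2. Result coefficients: [6, -7, 3, 2] → 6 - 7x + 3x^2 + 2x^3

6 - 7x + 3x^2 + 2x^3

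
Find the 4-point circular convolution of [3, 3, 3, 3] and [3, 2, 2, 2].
Use y[k] = Σ_j s[j]·t[(k-j) mod 4]. y[0] = 3×3 + 3×2 + 3×2 + 3×2 = 27; y[1] = 3×2 + 3×3 + 3×2 + 3×2 = 27; y[2] = 3×2 + 3×2 + 3×3 + 3×2 = 27; y[3] = 3×2 + 3×2 + 3×2 + 3×3 = 27. Result: [27, 27, 27, 27]

[27, 27, 27, 27]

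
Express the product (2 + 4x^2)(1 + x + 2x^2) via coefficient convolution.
Ascending coefficients: a = [2, 0, 4], b = [1, 1, 2]. c[0] = 2×1 = 2; c[1] = 2×1 + 0×1 = 2; c[2] = 2×2 + 0×1 + 4×1 = 8; c[3] = 0×2 + 4×1 = 4; c[4] = 4×2 = 8. Result coefficients: [2, 2, 8, 4, 8] → 2 + 2x + 8x^2 + 4x^3 + 8x^4

2 + 2x + 8x^2 + 4x^3 + 8x^4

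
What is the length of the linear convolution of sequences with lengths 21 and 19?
Linear/full convolution length: m + n - 1 = 21 + 19 - 1 = 39

39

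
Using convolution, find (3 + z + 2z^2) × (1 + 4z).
Ascending coefficients: a = [3, 1, 2], b = [1, 4]. c[0] = 3×1 = 3; c[1] = 3×4 + 1×1 = 13; c[2] = 1×4 + 2×1 = 6; c[3] = 2×4 = 8. Result coefficients: [3, 13, 6, 8] → 3 + 13z + 6z^2 + 8z^3

3 + 13z + 6z^2 + 8z^3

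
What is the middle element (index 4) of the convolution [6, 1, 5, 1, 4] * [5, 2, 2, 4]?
Use y[k] = Σ_i a[i]·b[k-i] at k=4. y[4] = 1×4 + 5×2 + 1×2 + 4×5 = 36

36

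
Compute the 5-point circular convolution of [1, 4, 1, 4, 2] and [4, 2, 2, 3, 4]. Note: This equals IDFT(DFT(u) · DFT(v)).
Either evaluate y[k] = Σ_j u[j]·v[(k-j) mod 5] directly, or use IDFT(DFT(u) · DFT(v)). y[0] = 1×4 + 4×4 + 1×3 + 4×2 + 2×2 = 35; y[1] = 1×2 + 4×4 + 1×4 + 4×3 + 2×2 = 38; y[2] = 1×2 + 4×2 + 1×4 + 4×4 + 2×3 = 36; y[3] = 1×3 + 4×2 + 1×2 + 4×4 + 2×4 = 37; y[4] = 1×4 + 4×3 + 1×2 + 4×2 + 2×4 = 34. Result: [35, 38, 36, 37, 34]

[35, 38, 36, 37, 34]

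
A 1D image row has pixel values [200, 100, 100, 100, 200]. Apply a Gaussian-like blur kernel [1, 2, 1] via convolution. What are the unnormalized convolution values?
Convolve image row [200, 100, 100, 100, 200] with kernel [1, 2, 1]: y[0] = 200×1 = 200; y[1] = 200×2 + 100×1 = 500; y[2] = 200×1 + 100×2 + 100×1 = 500; y[3] = 100×1 + 100×2 + 100×1 = 400; y[4] = 100×1 + 100×2 + 200×1 = 500; y[5] = 100×1 + 200×2 = 500; y[6] = 200×1 = 200 → [200, 500, 500, 400, 500, 500, 200]. Normalization factor = sum(kernel) = 4.

[200, 500, 500, 400, 500, 500, 200]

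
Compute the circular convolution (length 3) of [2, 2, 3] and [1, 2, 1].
Use y[k] = Σ_j x[j]·h[(k-j) mod 3]. y[0] = 2×1 + 2×1 + 3×2 = 10; y[1] = 2×2 + 2×1 + 3×1 = 9; y[2] = 2×1 + 2×2 + 3×1 = 9. Result: [10, 9, 9]

[10, 9, 9]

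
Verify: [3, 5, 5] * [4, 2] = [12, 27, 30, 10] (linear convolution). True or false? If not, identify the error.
Recompute linear convolution of [3, 5, 5] and [4, 2]: y[0] = 3×4 = 12; y[1] = 3×2 + 5×4 = 26; y[2] = 5×2 + 5×4 = 30; y[3] = 5×2 = 10 → [12, 26, 30, 10]. Compare to given [12, 27, 30, 10]: they differ at index 1: given 27, correct 26, so answer: No

No. Error at index 1: given 27, correct 26.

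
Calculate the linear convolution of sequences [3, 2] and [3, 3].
y[0] = 3×3 = 9; y[1] = 3×3 + 2×3 = 15; y[2] = 2×3 = 6

[9, 15, 6]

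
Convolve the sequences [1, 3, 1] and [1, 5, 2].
y[0] = 1×1 = 1; y[1] = 1×5 + 3×1 = 8; y[2] = 1×2 + 3×5 + 1×1 = 18; y[3] = 3×2 + 1×5 = 11; y[4] = 1×2 = 2

[1, 8, 18, 11, 2]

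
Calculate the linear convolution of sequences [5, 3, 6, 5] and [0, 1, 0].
y[0] = 5×0 = 0; y[1] = 5×1 + 3×0 = 5; y[2] = 5×0 + 3×1 + 6×0 = 3; y[3] = 3×0 + 6×1 + 5×0 = 6; y[4] = 6×0 + 5×1 = 5; y[5] = 5×0 = 0

[0, 5, 3, 6, 5, 0]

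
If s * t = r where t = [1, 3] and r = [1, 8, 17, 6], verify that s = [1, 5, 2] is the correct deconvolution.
Forward-compute [1, 5, 2] * [1, 3]: r[0] = 1×1 = 1; r[1] = 1×3 + 5×1 = 8; r[2] = 5×3 + 2×1 = 17; r[3] = 2×3 = 6 → [1, 8, 17, 6]. Matches given r = [1, 8, 17, 6], so verified.

Verified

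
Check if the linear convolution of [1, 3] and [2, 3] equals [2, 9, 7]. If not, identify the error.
Recompute linear convolution of [1, 3] and [2, 3]: y[0] = 1×2 = 2; y[1] = 1×3 + 3×2 = 9; y[2] = 3×3 = 9 → [2, 9, 9]. Compare to given [2, 9, 7]: they differ at index 2: given 7, correct 9, so answer: No

No. Error at index 2: given 7, correct 9.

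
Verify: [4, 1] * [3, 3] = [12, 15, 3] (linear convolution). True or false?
Recompute linear convolution of [4, 1] and [3, 3]: y[0] = 4×3 = 12; y[1] = 4×3 + 1×3 = 15; y[2] = 1×3 = 3 → [12, 15, 3]. Given [12, 15, 3] matches, so answer: Yes

Yes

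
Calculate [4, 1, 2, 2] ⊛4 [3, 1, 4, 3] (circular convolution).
Use y[k] = Σ_j a[j]·b[(k-j) mod 4]. y[0] = 4×3 + 1×3 + 2×4 + 2×1 = 25; y[1] = 4×1 + 1×3 + 2×3 + 2×4 = 21; y[2] = 4×4 + 1×1 + 2×3 + 2×3 = 29; y[3] = 4×3 + 1×4 + 2×1 + 2×3 = 24. Result: [25, 21, 29, 24]

[25, 21, 29, 24]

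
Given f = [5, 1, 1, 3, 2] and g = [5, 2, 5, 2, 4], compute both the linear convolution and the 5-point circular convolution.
Linear: y_lin[0] = 5×5 = 25; y_lin[1] = 5×2 + 1×5 = 15; y_lin[2] = 5×5 + 1×2 + 1×5 = 32; y_lin[3] = 5×2 + 1×5 + 1×2 + 3×5 = 32; y_lin[4] = 5×4 + 1×2 + 1×5 + 3×2 + 2×5 = 43; y_lin[5] = 1×4 + 1×2 + 3×5 + 2×2 = 25; y_lin[6] = 1×4 + 3×2 + 2×5 = 20; y_lin[7] = 3×4 + 2×2 = 16; y_lin[8] = 2×4 = 8 → [25, 15, 32, 32, 43, 25, 20, 16, 8]. Circular (length 5): y[0] = 5×5 + 1×4 + 1×2 + 3×5 + 2×2 = 50; y[1] = 5×2 + 1×5 + 1×4 + 3×2 + 2×5 = 35; y[2] = 5×5 + 1×2 + 1×5 + 3×4 + 2×2 = 48; y[3] = 5×2 + 1×5 + 1×2 + 3×5 + 2×4 = 40; y[4] = 5×4 + 1×2 + 1×5 + 3×2 + 2×5 = 43 → [50, 35, 48, 40, 43]

Linear: [25, 15, 32, 32, 43, 25, 20, 16, 8], Circular: [50, 35, 48, 40, 43]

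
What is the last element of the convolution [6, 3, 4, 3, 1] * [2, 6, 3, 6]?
Use y[k] = Σ_i a[i]·b[k-i] at k=7. y[7] = 1×6 = 6

6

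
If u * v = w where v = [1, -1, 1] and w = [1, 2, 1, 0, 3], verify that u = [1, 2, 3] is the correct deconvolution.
Forward-compute [1, 2, 3] * [1, -1, 1]: w[0] = 1×1 = 1; w[1] = 1×-1 + 2×1 = 1; w[2] = 1×1 + 2×-1 + 3×1 = 2; w[3] = 2×1 + 3×-1 = -1; w[4] = 3×1 = 3 → [1, 1, 2, -1, 3]. Does not match given w = [1, 2, 1, 0, 3].

Not verified. [1, 2, 3] * [1, -1, 1] = [1, 1, 2, -1, 3], which differs from [1, 2, 1, 0, 3] at index 1.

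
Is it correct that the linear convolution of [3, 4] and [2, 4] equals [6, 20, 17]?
Recompute linear convolution of [3, 4] and [2, 4]: y[0] = 3×2 = 6; y[1] = 3×4 + 4×2 = 20; y[2] = 4×4 = 16 → [6, 20, 16]. Compare to given [6, 20, 17]: they differ at index 2: given 17, correct 16, so answer: No

No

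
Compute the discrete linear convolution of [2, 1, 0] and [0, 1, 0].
y[0] = 2×0 = 0; y[1] = 2×1 + 1×0 = 2; y[2] = 2×0 + 1×1 + 0×0 = 1; y[3] = 1×0 + 0×1 = 0; y[4] = 0×0 = 0

[0, 2, 1, 0, 0]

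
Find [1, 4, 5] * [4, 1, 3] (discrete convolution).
y[0] = 1×4 = 4; y[1] = 1×1 + 4×4 = 17; y[2] = 1×3 + 4×1 + 5×4 = 27; y[3] = 4×3 + 5×1 = 17; y[4] = 5×3 = 15

[4, 17, 27, 17, 15]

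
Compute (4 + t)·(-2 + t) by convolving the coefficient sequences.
Ascending coefficients: a = [4, 1], b = [-2, 1]. c[0] = 4×-2 = -8; c[1] = 4×1 + 1×-2 = 2; c[2] = 1×1 = 1. Result coefficients: [-8, 2, 1] → -8 + 2t + t^2

-8 + 2t + t^2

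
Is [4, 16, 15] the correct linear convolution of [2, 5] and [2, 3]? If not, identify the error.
Recompute linear convolution of [2, 5] and [2, 3]: y[0] = 2×2 = 4; y[1] = 2×3 + 5×2 = 16; y[2] = 5×3 = 15 → [4, 16, 15]. Given [4, 16, 15] matches, so answer: Yes

Yes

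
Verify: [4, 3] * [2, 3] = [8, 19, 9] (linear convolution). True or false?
Recompute linear convolution of [4, 3] and [2, 3]: y[0] = 4×2 = 8; y[1] = 4×3 + 3×2 = 18; y[2] = 3×3 = 9 → [8, 18, 9]. Compare to given [8, 19, 9]: they differ at index 1: given 19, correct 18, so answer: No

No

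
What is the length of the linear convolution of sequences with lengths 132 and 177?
Linear/full convolution length: m + n - 1 = 132 + 177 - 1 = 308

308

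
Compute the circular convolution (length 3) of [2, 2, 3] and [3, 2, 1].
Use y[k] = Σ_j x[j]·h[(k-j) mod 3]. y[0] = 2×3 + 2×1 + 3×2 = 14; y[1] = 2×2 + 2×3 + 3×1 = 13; y[2] = 2×1 + 2×2 + 3×3 = 15. Result: [14, 13, 15]

[14, 13, 15]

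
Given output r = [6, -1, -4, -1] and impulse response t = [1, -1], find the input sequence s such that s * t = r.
Deconvolve r=[6, -1, -4, -1] by t=[1, -1]. Since t[0]=1, solve forward: s[0] = r[0] / 1 = 6; s[1] = (r[1] - 6×-1) / 1 = 5; s[2] = (r[2] - 5×-1) / 1 = 1. So s = [6, 5, 1]. Check by forward convolution: r[0] = 6×1 = 6; r[1] = 6×-1 + 5×1 = -1; r[2] = 5×-1 + 1×1 = -4; r[3] = 1×-1 = -1

[6, 5, 1]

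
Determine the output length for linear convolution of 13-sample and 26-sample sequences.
Linear/full convolution length: m + n - 1 = 13 + 26 - 1 = 38

38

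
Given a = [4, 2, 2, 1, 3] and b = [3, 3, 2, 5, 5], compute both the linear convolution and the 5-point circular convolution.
Linear: y_lin[0] = 4×3 = 12; y_lin[1] = 4×3 + 2×3 = 18; y_lin[2] = 4×2 + 2×3 + 2×3 = 20; y_lin[3] = 4×5 + 2×2 + 2×3 + 1×3 = 33; y_lin[4] = 4×5 + 2×5 + 2×2 + 1×3 + 3×3 = 46; y_lin[5] = 2×5 + 2×5 + 1×2 + 3×3 = 31; y_lin[6] = 2×5 + 1×5 + 3×2 = 21; y_lin[7] = 1×5 + 3×5 = 20; y_lin[8] = 3×5 = 15 → [12, 18, 20, 33, 46, 31, 21, 20, 15]. Circular (length 5): y[0] = 4×3 + 2×5 + 2×5 + 1×2 + 3×3 = 43; y[1] = 4×3 + 2×3 + 2×5 + 1×5 + 3×2 = 39; y[2] = 4×2 + 2×3 + 2×3 + 1×5 + 3×5 = 40; y[3] = 4×5 + 2×2 + 2×3 + 1×3 + 3×5 = 48; y[4] = 4×5 + 2×5 + 2×2 + 1×3 + 3×3 = 46 → [43, 39, 40, 48, 46]

Linear: [12, 18, 20, 33, 46, 31, 21, 20, 15], Circular: [43, 39, 40, 48, 46]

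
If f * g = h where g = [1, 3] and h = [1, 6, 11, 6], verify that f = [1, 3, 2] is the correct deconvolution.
Forward-compute [1, 3, 2] * [1, 3]: h[0] = 1×1 = 1; h[1] = 1×3 + 3×1 = 6; h[2] = 3×3 + 2×1 = 11; h[3] = 2×3 = 6 → [1, 6, 11, 6]. Matches given h = [1, 6, 11, 6], so verified.

Verified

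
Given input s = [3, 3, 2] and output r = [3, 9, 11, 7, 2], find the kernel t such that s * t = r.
Output length 5 = len(s) + len(t) - 1 ⇒ len(t) = 3. Solve t forward using t[k] = (r[k] - Σ_{i≥1} s[i]·t[k-i]) / s[0]: t[0] = r[0] / s[0] = 3 / 3 = 1; t[1] = (r[1] - 3×1) / s[0] = (9 - 3×1) / 3 = 2; t[2] = (r[2] - 3×2 - 2×1) / s[0] = (11 - 3×2 - 2×1) / 3 = 1. So t = [1, 2, 1]. Forward-check [3, 3, 2] * [1, 2, 1]: r[0] = 3×1 = 3; r[1] = 3×2 + 3×1 = 9; r[2] = 3×1 + 3×2 + 2×1 = 11; r[3] = 3×1 + 2×2 = 7; r[4] = 2×1 = 2 → [3, 9, 11, 7, 2] ✓

[1, 2, 1]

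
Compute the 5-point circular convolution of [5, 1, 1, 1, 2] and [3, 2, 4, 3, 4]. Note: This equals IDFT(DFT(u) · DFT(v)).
Either evaluate y[k] = Σ_j u[j]·v[(k-j) mod 5] directly, or use IDFT(DFT(u) · DFT(v)). y[0] = 5×3 + 1×4 + 1×3 + 1×4 + 2×2 = 30; y[1] = 5×2 + 1×3 + 1×4 + 1×3 + 2×4 = 28; y[2] = 5×4 + 1×2 + 1×3 + 1×4 + 2×3 = 35; y[3] = 5×3 + 1×4 + 1×2 + 1×3 + 2×4 = 32; y[4] = 5×4 + 1×3 + 1×4 + 1×2 + 2×3 = 35. Result: [30, 28, 35, 32, 35]

[30, 28, 35, 32, 35]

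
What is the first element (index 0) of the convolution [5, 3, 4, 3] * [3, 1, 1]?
Use y[k] = Σ_i a[i]·b[k-i] at k=0. y[0] = 5×3 = 15

15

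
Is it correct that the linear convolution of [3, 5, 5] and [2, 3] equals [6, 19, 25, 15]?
Recompute linear convolution of [3, 5, 5] and [2, 3]: y[0] = 3×2 = 6; y[1] = 3×3 + 5×2 = 19; y[2] = 5×3 + 5×2 = 25; y[3] = 5×3 = 15 → [6, 19, 25, 15]. Given [6, 19, 25, 15] matches, so answer: Yes

Yes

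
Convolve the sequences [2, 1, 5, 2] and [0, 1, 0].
y[0] = 2×0 = 0; y[1] = 2×1 + 1×0 = 2; y[2] = 2×0 + 1×1 + 5×0 = 1; y[3] = 1×0 + 5×1 + 2×0 = 5; y[4] = 5×0 + 2×1 = 2; y[5] = 2×0 = 0

[0, 2, 1, 5, 2, 0]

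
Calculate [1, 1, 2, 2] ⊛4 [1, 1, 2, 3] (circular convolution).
Use y[k] = Σ_j f[j]·g[(k-j) mod 4]. y[0] = 1×1 + 1×3 + 2×2 + 2×1 = 10; y[1] = 1×1 + 1×1 + 2×3 + 2×2 = 12; y[2] = 1×2 + 1×1 + 2×1 + 2×3 = 11; y[3] = 1×3 + 1×2 + 2×1 + 2×1 = 9. Result: [10, 12, 11, 9]

[10, 12, 11, 9]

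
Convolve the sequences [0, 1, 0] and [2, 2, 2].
y[0] = 0×2 = 0; y[1] = 0×2 + 1×2 = 2; y[2] = 0×2 + 1×2 + 0×2 = 2; y[3] = 1×2 + 0×2 = 2; y[4] = 0×2 = 0

[0, 2, 2, 2, 0]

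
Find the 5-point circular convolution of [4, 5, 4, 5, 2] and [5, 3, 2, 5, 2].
Use y[k] = Σ_j x[j]·h[(k-j) mod 5]. y[0] = 4×5 + 5×2 + 4×5 + 5×2 + 2×3 = 66; y[1] = 4×3 + 5×5 + 4×2 + 5×5 + 2×2 = 74; y[2] = 4×2 + 5×3 + 4×5 + 5×2 + 2×5 = 63; y[3] = 4×5 + 5×2 + 4×3 + 5×5 + 2×2 = 71; y[4] = 4×2 + 5×5 + 4×2 + 5×3 + 2×5 = 66. Result: [66, 74, 63, 71, 66]

[66, 74, 63, 71, 66]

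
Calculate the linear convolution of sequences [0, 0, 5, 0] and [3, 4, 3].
y[0] = 0×3 = 0; y[1] = 0×4 + 0×3 = 0; y[2] = 0×3 + 0×4 + 5×3 = 15; y[3] = 0×3 + 5×4 + 0×3 = 20; y[4] = 5×3 + 0×4 = 15; y[5] = 0×3 = 0

[0, 0, 15, 20, 15, 0]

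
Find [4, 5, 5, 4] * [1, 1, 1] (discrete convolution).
y[0] = 4×1 = 4; y[1] = 4×1 + 5×1 = 9; y[2] = 4×1 + 5×1 + 5×1 = 14; y[3] = 5×1 + 5×1 + 4×1 = 14; y[4] = 5×1 + 4×1 = 9; y[5] = 4×1 = 4

[4, 9, 14, 14, 9, 4]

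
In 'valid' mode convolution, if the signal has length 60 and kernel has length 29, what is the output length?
'Valid' mode counts only positions where the kernel fully overlaps the signal: m - n + 1 = 60 - 29 + 1 = 32

32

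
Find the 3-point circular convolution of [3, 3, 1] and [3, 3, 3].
Use y[k] = Σ_j u[j]·v[(k-j) mod 3]. y[0] = 3×3 + 3×3 + 1×3 = 21; y[1] = 3×3 + 3×3 + 1×3 = 21; y[2] = 3×3 + 3×3 + 1×3 = 21. Result: [21, 21, 21]

[21, 21, 21]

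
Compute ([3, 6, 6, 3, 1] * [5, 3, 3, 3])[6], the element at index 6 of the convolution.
Use y[k] = Σ_i a[i]·b[k-i] at k=6. y[6] = 3×3 + 1×3 = 12

12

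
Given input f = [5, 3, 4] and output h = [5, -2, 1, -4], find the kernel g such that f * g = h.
Output length 4 = len(f) + len(g) - 1 ⇒ len(g) = 2. Solve g forward using g[k] = (h[k] - Σ_{i≥1} f[i]·g[k-i]) / f[0]: g[0] = h[0] / f[0] = 5 / 5 = 1; g[1] = (h[1] - 3×1) / f[0] = (-2 - 3×1) / 5 = -1. So g = [1, -1]. Forward-check [5, 3, 4] * [1, -1]: h[0] = 5×1 = 5; h[1] = 5×-1 + 3×1 = -2; h[2] = 3×-1 + 4×1 = 1; h[3] = 4×-1 = -4 → [5, -2, 1, -4] ✓

[1, -1]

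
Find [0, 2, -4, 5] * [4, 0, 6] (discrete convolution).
y[0] = 0×4 = 0; y[1] = 0×0 + 2×4 = 8; y[2] = 0×6 + 2×0 + -4×4 = -16; y[3] = 2×6 + -4×0 + 5×4 = 32; y[4] = -4×6 + 5×0 = -24; y[5] = 5×6 = 30

[0, 8, -16, 32, -24, 30]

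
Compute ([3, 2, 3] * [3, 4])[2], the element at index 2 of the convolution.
Use y[k] = Σ_i a[i]·b[k-i] at k=2. y[2] = 2×4 + 3×3 = 17

17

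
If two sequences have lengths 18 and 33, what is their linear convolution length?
Linear/full convolution length: m + n - 1 = 18 + 33 - 1 = 50

50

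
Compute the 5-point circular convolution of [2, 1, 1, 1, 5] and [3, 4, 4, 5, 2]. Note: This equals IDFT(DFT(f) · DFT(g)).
Either evaluate y[k] = Σ_j f[j]·g[(k-j) mod 5] directly, or use IDFT(DFT(f) · DFT(g)). y[0] = 2×3 + 1×2 + 1×5 + 1×4 + 5×4 = 37; y[1] = 2×4 + 1×3 + 1×2 + 1×5 + 5×4 = 38; y[2] = 2×4 + 1×4 + 1×3 + 1×2 + 5×5 = 42; y[3] = 2×5 + 1×4 + 1×4 + 1×3 + 5×2 = 31; y[4] = 2×2 + 1×5 + 1×4 + 1×4 + 5×3 = 32. Result: [37, 38, 42, 31, 32]

[37, 38, 42, 31, 32]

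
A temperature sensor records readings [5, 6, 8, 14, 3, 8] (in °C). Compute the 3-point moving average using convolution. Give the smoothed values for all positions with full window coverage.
3-point moving average kernel = [1, 1, 1]. Apply in 'valid' mode (full window coverage): avg[0] = (5 + 6 + 8) / 3 = 6.33; avg[1] = (6 + 8 + 14) / 3 = 9.33; avg[2] = (8 + 14 + 3) / 3 = 8.33; avg[3] = (14 + 3 + 8) / 3 = 8.33. Smoothed values: [6.33, 9.33, 8.33, 8.33]

[6.33, 9.33, 8.33, 8.33]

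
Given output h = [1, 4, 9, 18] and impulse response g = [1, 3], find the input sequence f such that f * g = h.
Deconvolve h=[1, 4, 9, 18] by g=[1, 3]. Since g[0]=1, solve forward: f[0] = h[0] / 1 = 1; f[1] = (h[1] - 1×3) / 1 = 1; f[2] = (h[2] - 1×3) / 1 = 6. So f = [1, 1, 6]. Check by forward convolution: h[0] = 1×1 = 1; h[1] = 1×3 + 1×1 = 4; h[2] = 1×3 + 6×1 = 9; h[3] = 6×3 = 18

[1, 1, 6]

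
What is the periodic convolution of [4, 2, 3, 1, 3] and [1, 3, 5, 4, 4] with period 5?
Use y[k] = Σ_j s[j]·t[(k-j) mod 5]. y[0] = 4×1 + 2×4 + 3×4 + 1×5 + 3×3 = 38; y[1] = 4×3 + 2×1 + 3×4 + 1×4 + 3×5 = 45; y[2] = 4×5 + 2×3 + 3×1 + 1×4 + 3×4 = 45; y[3] = 4×4 + 2×5 + 3×3 + 1×1 + 3×4 = 48; y[4] = 4×4 + 2×4 + 3×5 + 1×3 + 3×1 = 45. Result: [38, 45, 45, 48, 45]

[38, 45, 45, 48, 45]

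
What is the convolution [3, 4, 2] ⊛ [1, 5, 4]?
y[0] = 3×1 = 3; y[1] = 3×5 + 4×1 = 19; y[2] = 3×4 + 4×5 + 2×1 = 34; y[3] = 4×4 + 2×5 = 26; y[4] = 2×4 = 8

[3, 19, 34, 26, 8]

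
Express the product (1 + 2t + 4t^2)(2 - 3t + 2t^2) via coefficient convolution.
Ascending coefficients: a = [1, 2, 4], b = [2, -3, 2]. c[0] = 1×2 = 2; c[1] = 1×-3 + 2×2 = 1; c[2] = 1×2 + 2×-3 + 4×2 = 4; c[3] = 2×2 + 4×-3 = -8; c[4] = 4×2 = 8. Result coefficients: [2, 1, 4, -8, 8] → 2 + t + 4t^2 - 8t^3 + 8t^4

2 + t + 4t^2 - 8t^3 + 8t^4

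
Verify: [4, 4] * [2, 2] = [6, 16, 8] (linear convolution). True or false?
Recompute linear convolution of [4, 4] and [2, 2]: y[0] = 4×2 = 8; y[1] = 4×2 + 4×2 = 16; y[2] = 4×2 = 8 → [8, 16, 8]. Compare to given [6, 16, 8]: they differ at index 0: given 6, correct 8, so answer: No

No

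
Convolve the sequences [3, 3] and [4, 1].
y[0] = 3×4 = 12; y[1] = 3×1 + 3×4 = 15; y[2] = 3×1 = 3

[12, 15, 3]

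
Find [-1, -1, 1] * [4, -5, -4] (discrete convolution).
y[0] = -1×4 = -4; y[1] = -1×-5 + -1×4 = 1; y[2] = -1×-4 + -1×-5 + 1×4 = 13; y[3] = -1×-4 + 1×-5 = -1; y[4] = 1×-4 = -4

[-4, 1, 13, -1, -4]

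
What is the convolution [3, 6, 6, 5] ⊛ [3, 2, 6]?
y[0] = 3×3 = 9; y[1] = 3×2 + 6×3 = 24; y[2] = 3×6 + 6×2 + 6×3 = 48; y[3] = 6×6 + 6×2 + 5×3 = 63; y[4] = 6×6 + 5×2 = 46; y[5] = 5×6 = 30

[9, 24, 48, 63, 46, 30]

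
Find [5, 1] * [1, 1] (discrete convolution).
y[0] = 5×1 = 5; y[1] = 5×1 + 1×1 = 6; y[2] = 1×1 = 1

[5, 6, 1]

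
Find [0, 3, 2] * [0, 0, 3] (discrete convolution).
y[0] = 0×0 = 0; y[1] = 0×0 + 3×0 = 0; y[2] = 0×3 + 3×0 + 2×0 = 0; y[3] = 3×3 + 2×0 = 9; y[4] = 2×3 = 6

[0, 0, 0, 9, 6]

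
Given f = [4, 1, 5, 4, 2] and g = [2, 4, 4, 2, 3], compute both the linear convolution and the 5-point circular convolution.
Linear: y_lin[0] = 4×2 = 8; y_lin[1] = 4×4 + 1×2 = 18; y_lin[2] = 4×4 + 1×4 + 5×2 = 30; y_lin[3] = 4×2 + 1×4 + 5×4 + 4×2 = 40; y_lin[4] = 4×3 + 1×2 + 5×4 + 4×4 + 2×2 = 54; y_lin[5] = 1×3 + 5×2 + 4×4 + 2×4 = 37; y_lin[6] = 5×3 + 4×2 + 2×4 = 31; y_lin[7] = 4×3 + 2×2 = 16; y_lin[8] = 2×3 = 6 → [8, 18, 30, 40, 54, 37, 31, 16, 6]. Circular (length 5): y[0] = 4×2 + 1×3 + 5×2 + 4×4 + 2×4 = 45; y[1] = 4×4 + 1×2 + 5×3 + 4×2 + 2×4 = 49; y[2] = 4×4 + 1×4 + 5×2 + 4×3 + 2×2 = 46; y[3] = 4×2 + 1×4 + 5×4 + 4×2 + 2×3 = 46; y[4] = 4×3 + 1×2 + 5×4 + 4×4 + 2×2 = 54 → [45, 49, 46, 46, 54]

Linear: [8, 18, 30, 40, 54, 37, 31, 16, 6], Circular: [45, 49, 46, 46, 54]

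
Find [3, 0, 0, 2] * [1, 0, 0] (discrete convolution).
y[0] = 3×1 = 3; y[1] = 3×0 + 0×1 = 0; y[2] = 3×0 + 0×0 + 0×1 = 0; y[3] = 0×0 + 0×0 + 2×1 = 2; y[4] = 0×0 + 2×0 = 0; y[5] = 2×0 = 0

[3, 0, 0, 2, 0, 0]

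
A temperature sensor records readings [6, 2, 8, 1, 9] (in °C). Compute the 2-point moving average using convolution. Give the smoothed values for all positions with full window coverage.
2-point moving average kernel = [1, 1]. Apply in 'valid' mode (full window coverage): avg[0] = (6 + 2) / 2 = 4.0; avg[1] = (2 + 8) / 2 = 5.0; avg[2] = (8 + 1) / 2 = 4.5; avg[3] = (1 + 9) / 2 = 5.0. Smoothed values: [4.0, 5.0, 4.5, 5.0]

[4.0, 5.0, 4.5, 5.0]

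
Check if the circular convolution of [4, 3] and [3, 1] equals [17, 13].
Recompute circular convolution of [4, 3] and [3, 1]: y[0] = 4×3 + 3×1 = 15; y[1] = 4×1 + 3×3 = 13 → [15, 13]. Compare to given [17, 13]: they differ at index 0: given 17, correct 15, so answer: No

No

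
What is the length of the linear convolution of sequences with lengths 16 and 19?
Linear/full convolution length: m + n - 1 = 16 + 19 - 1 = 34

34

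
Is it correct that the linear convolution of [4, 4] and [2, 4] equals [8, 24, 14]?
Recompute linear convolution of [4, 4] and [2, 4]: y[0] = 4×2 = 8; y[1] = 4×4 + 4×2 = 24; y[2] = 4×4 = 16 → [8, 24, 16]. Compare to given [8, 24, 14]: they differ at index 2: given 14, correct 16, so answer: No

No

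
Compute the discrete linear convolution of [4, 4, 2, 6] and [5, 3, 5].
y[0] = 4×5 = 20; y[1] = 4×3 + 4×5 = 32; y[2] = 4×5 + 4×3 + 2×5 = 42; y[3] = 4×5 + 2×3 + 6×5 = 56; y[4] = 2×5 + 6×3 = 28; y[5] = 6×5 = 30

[20, 32, 42, 56, 28, 30]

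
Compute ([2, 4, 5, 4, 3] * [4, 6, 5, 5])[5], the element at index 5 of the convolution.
Use y[k] = Σ_i a[i]·b[k-i] at k=5. y[5] = 5×5 + 4×5 + 3×6 = 63

63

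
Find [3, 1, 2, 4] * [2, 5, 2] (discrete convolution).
y[0] = 3×2 = 6; y[1] = 3×5 + 1×2 = 17; y[2] = 3×2 + 1×5 + 2×2 = 15; y[3] = 1×2 + 2×5 + 4×2 = 20; y[4] = 2×2 + 4×5 = 24; y[5] = 4×2 = 8

[6, 17, 15, 20, 24, 8]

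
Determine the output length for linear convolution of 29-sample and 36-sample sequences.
Linear/full convolution length: m + n - 1 = 29 + 36 - 1 = 64

64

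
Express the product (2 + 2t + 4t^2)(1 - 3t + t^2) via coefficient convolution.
Ascending coefficients: a = [2, 2, 4], b = [1, -3, 1]. c[0] = 2×1 = 2; c[1] = 2×-3 + 2×1 = -4; c[2] = 2×1 + 2×-3 + 4×1 = 0; c[3] = 2×1 + 4×-3 = -10; c[4] = 4×1 = 4. Result coefficients: [2, -4, 0, -10, 4] → 2 - 4t - 10t^3 + 4t^4

2 - 4t - 10t^3 + 4t^4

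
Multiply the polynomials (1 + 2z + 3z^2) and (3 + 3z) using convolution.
Ascending coefficients: a = [1, 2, 3], b = [3, 3]. c[0] = 1×3 = 3; c[1] = 1×3 + 2×3 = 9; c[2] = 2×3 + 3×3 = 15; c[3] = 3×3 = 9. Result coefficients: [3, 9, 15, 9] → 3 + 9z + 15z^2 + 9z^3

3 + 9z + 15z^2 + 9z^3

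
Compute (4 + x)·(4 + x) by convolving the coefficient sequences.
Ascending coefficients: a = [4, 1], b = [4, 1]. c[0] = 4×4 = 16; c[1] = 4×1 + 1×4 = 8; c[2] = 1×1 = 1. Result coefficients: [16, 8, 1] → 16 + 8x + x^2

16 + 8x + x^2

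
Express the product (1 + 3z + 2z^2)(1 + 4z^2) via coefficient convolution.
Ascending coefficients: a = [1, 3, 2], b = [1, 0, 4]. c[0] = 1×1 = 1; c[1] = 1×0 + 3×1 = 3; c[2] = 1×4 + 3×0 + 2×1 = 6; c[3] = 3×4 + 2×0 = 12; c[4] = 2×4 = 8. Result coefficients: [1, 3, 6, 12, 8] → 1 + 3z + 6z^2 + 12z^3 + 8z^4

1 + 3z + 6z^2 + 12z^3 + 8z^4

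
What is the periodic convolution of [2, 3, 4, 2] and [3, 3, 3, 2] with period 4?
Use y[k] = Σ_j s[j]·t[(k-j) mod 4]. y[0] = 2×3 + 3×2 + 4×3 + 2×3 = 30; y[1] = 2×3 + 3×3 + 4×2 + 2×3 = 29; y[2] = 2×3 + 3×3 + 4×3 + 2×2 = 31; y[3] = 2×2 + 3×3 + 4×3 + 2×3 = 31. Result: [30, 29, 31, 31]

[30, 29, 31, 31]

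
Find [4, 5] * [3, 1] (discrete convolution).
y[0] = 4×3 = 12; y[1] = 4×1 + 5×3 = 19; y[2] = 5×1 = 5

[12, 19, 5]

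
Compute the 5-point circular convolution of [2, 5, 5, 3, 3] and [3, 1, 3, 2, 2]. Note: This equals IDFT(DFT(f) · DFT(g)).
Either evaluate y[k] = Σ_j f[j]·g[(k-j) mod 5] directly, or use IDFT(DFT(f) · DFT(g)). y[0] = 2×3 + 5×2 + 5×2 + 3×3 + 3×1 = 38; y[1] = 2×1 + 5×3 + 5×2 + 3×2 + 3×3 = 42; y[2] = 2×3 + 5×1 + 5×3 + 3×2 + 3×2 = 38; y[3] = 2×2 + 5×3 + 5×1 + 3×3 + 3×2 = 39; y[4] = 2×2 + 5×2 + 5×3 + 3×1 + 3×3 = 41. Result: [38, 42, 38, 39, 41]

[38, 42, 38, 39, 41]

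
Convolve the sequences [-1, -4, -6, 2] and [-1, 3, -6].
y[0] = -1×-1 = 1; y[1] = -1×3 + -4×-1 = 1; y[2] = -1×-6 + -4×3 + -6×-1 = 0; y[3] = -4×-6 + -6×3 + 2×-1 = 4; y[4] = -6×-6 + 2×3 = 42; y[5] = 2×-6 = -12

[1, 1, 0, 4, 42, -12]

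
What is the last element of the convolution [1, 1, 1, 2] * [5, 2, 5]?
Use y[k] = Σ_i a[i]·b[k-i] at k=5. y[5] = 2×5 = 10

10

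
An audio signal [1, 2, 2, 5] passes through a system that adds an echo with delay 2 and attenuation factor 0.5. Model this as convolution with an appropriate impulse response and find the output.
Direct-path + delayed-attenuated-path model → impulse response h = [1, 0, 0.5] (1 at lag 0, 0.5 at lag 2). Output y[n] = x[n] + 0.5·x[n - 2] (with x[n] = 0 outside 0..3): y[0] = 1 + 0.5×0 = 1; y[1] = 2 + 0.5×0 = 2; y[2] = 2 + 0.5×1 = 2.5; y[3] = 5 + 0.5×2 = 6.0; y[4] = 0 + 0.5×2 = 1.0; y[5] = 0 + 0.5×5 = 2.5. So y = [1, 2, 2.5, 6.0, 1.0, 2.5]

[1, 2, 2.5, 6.0, 1.0, 2.5]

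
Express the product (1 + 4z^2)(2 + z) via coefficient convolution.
Ascending coefficients: a = [1, 0, 4], b = [2, 1]. c[0] = 1×2 = 2; c[1] = 1×1 + 0×2 = 1; c[2] = 0×1 + 4×2 = 8; c[3] = 4×1 = 4. Result coefficients: [2, 1, 8, 4] → 2 + z + 8z^2 + 4z^3

2 + z + 8z^2 + 4z^3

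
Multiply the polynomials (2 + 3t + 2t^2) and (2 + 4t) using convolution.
Ascending coefficients: a = [2, 3, 2], b = [2, 4]. c[0] = 2×2 = 4; c[1] = 2×4 + 3×2 = 14; c[2] = 3×4 + 2×2 = 16; c[3] = 2×4 = 8. Result coefficients: [4, 14, 16, 8] → 4 + 14t + 16t^2 + 8t^3

4 + 14t + 16t^2 + 8t^3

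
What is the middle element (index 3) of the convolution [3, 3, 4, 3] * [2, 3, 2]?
Use y[k] = Σ_i a[i]·b[k-i] at k=3. y[3] = 3×2 + 4×3 + 3×2 = 24

24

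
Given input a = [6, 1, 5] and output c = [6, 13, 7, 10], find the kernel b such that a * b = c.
Output length 4 = len(a) + len(b) - 1 ⇒ len(b) = 2. Solve b forward using b[k] = (c[k] - Σ_{i≥1} a[i]·b[k-i]) / a[0]: b[0] = c[0] / a[0] = 6 / 6 = 1; b[1] = (c[1] - 1×1) / a[0] = (13 - 1×1) / 6 = 2. So b = [1, 2]. Forward-check [6, 1, 5] * [1, 2]: c[0] = 6×1 = 6; c[1] = 6×2 + 1×1 = 13; c[2] = 1×2 + 5×1 = 7; c[3] = 5×2 = 10 → [6, 13, 7, 10] ✓

[1, 2]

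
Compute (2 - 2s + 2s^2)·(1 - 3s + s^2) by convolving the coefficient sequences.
Ascending coefficients: a = [2, -2, 2], b = [1, -3, 1]. c[0] = 2×1 = 2; c[1] = 2×-3 + -2×1 = -8; c[2] = 2×1 + -2×-3 + 2×1 = 10; c[3] = -2×1 + 2×-3 = -8; c[4] = 2×1 = 2. Result coefficients: [2, -8, 10, -8, 2] → 2 - 8s + 10s^2 - 8s^3 + 2s^4

2 - 8s + 10s^2 - 8s^3 + 2s^4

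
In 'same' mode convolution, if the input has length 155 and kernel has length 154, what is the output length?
'Same' mode returns an output with the same length as the input: 155

155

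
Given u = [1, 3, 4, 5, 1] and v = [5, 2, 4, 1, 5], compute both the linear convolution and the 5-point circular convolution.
Linear: y_lin[0] = 1×5 = 5; y_lin[1] = 1×2 + 3×5 = 17; y_lin[2] = 1×4 + 3×2 + 4×5 = 30; y_lin[3] = 1×1 + 3×4 + 4×2 + 5×5 = 46; y_lin[4] = 1×5 + 3×1 + 4×4 + 5×2 + 1×5 = 39; y_lin[5] = 3×5 + 4×1 + 5×4 + 1×2 = 41; y_lin[6] = 4×5 + 5×1 + 1×4 = 29; y_lin[7] = 5×5 + 1×1 = 26; y_lin[8] = 1×5 = 5 → [5, 17, 30, 46, 39, 41, 29, 26, 5]. Circular (length 5): y[0] = 1×5 + 3×5 + 4×1 + 5×4 + 1×2 = 46; y[1] = 1×2 + 3×5 + 4×5 + 5×1 + 1×4 = 46; y[2] = 1×4 + 3×2 + 4×5 + 5×5 + 1×1 = 56; y[3] = 1×1 + 3×4 + 4×2 + 5×5 + 1×5 = 51; y[4] = 1×5 + 3×1 + 4×4 + 5×2 + 1×5 = 39 → [46, 46, 56, 51, 39]

Linear: [5, 17, 30, 46, 39, 41, 29, 26, 5], Circular: [46, 46, 56, 51, 39]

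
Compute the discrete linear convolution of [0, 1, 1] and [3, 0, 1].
y[0] = 0×3 = 0; y[1] = 0×0 + 1×3 = 3; y[2] = 0×1 + 1×0 + 1×3 = 3; y[3] = 1×1 + 1×0 = 1; y[4] = 1×1 = 1

[0, 3, 3, 1, 1]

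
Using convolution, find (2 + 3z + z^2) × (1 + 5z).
Ascending coefficients: a = [2, 3, 1], b = [1, 5]. c[0] = 2×1 = 2; c[1] = 2×5 + 3×1 = 13; c[2] = 3×5 + 1×1 = 16; c[3] = 1×5 = 5. Result coefficients: [2, 13, 16, 5] → 2 + 13z + 16z^2 + 5z^3

2 + 13z + 16z^2 + 5z^3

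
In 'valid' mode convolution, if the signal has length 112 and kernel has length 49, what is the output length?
'Valid' mode counts only positions where the kernel fully overlaps the signal: m - n + 1 = 112 - 49 + 1 = 64

64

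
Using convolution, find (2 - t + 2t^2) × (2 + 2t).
Ascending coefficients: a = [2, -1, 2], b = [2, 2]. c[0] = 2×2 = 4; c[1] = 2×2 + -1×2 = 2; c[2] = -1×2 + 2×2 = 2; c[3] = 2×2 = 4. Result coefficients: [4, 2, 2, 4] → 4 + 2t + 2t^2 + 4t^3

4 + 2t + 2t^2 + 4t^3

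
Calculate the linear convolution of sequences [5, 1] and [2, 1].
y[0] = 5×2 = 10; y[1] = 5×1 + 1×2 = 7; y[2] = 1×1 = 1

[10, 7, 1]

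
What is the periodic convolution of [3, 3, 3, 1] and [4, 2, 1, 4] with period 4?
Use y[k] = Σ_j a[j]·b[(k-j) mod 4]. y[0] = 3×4 + 3×4 + 3×1 + 1×2 = 29; y[1] = 3×2 + 3×4 + 3×4 + 1×1 = 31; y[2] = 3×1 + 3×2 + 3×4 + 1×4 = 25; y[3] = 3×4 + 3×1 + 3×2 + 1×4 = 25. Result: [29, 31, 25, 25]

[29, 31, 25, 25]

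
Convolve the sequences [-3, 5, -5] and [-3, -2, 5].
y[0] = -3×-3 = 9; y[1] = -3×-2 + 5×-3 = -9; y[2] = -3×5 + 5×-2 + -5×-3 = -10; y[3] = 5×5 + -5×-2 = 35; y[4] = -5×5 = -25

[9, -9, -10, 35, -25]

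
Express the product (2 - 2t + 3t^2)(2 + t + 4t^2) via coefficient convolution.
Ascending coefficients: a = [2, -2, 3], b = [2, 1, 4]. c[0] = 2×2 = 4; c[1] = 2×1 + -2×2 = -2; c[2] = 2×4 + -2×1 + 3×2 = 12; c[3] = -2×4 + 3×1 = -5; c[4] = 3×4 = 12. Result coefficients: [4, -2, 12, -5, 12] → 4 - 2t + 12t^2 - 5t^3 + 12t^4

4 - 2t + 12t^2 - 5t^3 + 12t^4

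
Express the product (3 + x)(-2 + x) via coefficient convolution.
Ascending coefficients: a = [3, 1], b = [-2, 1]. c[0] = 3×-2 = -6; c[1] = 3×1 + 1×-2 = 1; c[2] = 1×1 = 1. Result coefficients: [-6, 1, 1] → -6 + x + x^2

-6 + x + x^2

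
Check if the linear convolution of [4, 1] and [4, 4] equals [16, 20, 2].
Recompute linear convolution of [4, 1] and [4, 4]: y[0] = 4×4 = 16; y[1] = 4×4 + 1×4 = 20; y[2] = 1×4 = 4 → [16, 20, 4]. Compare to given [16, 20, 2]: they differ at index 2: given 2, correct 4, so answer: No

No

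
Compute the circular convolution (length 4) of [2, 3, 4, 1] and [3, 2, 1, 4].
Use y[k] = Σ_j x[j]·h[(k-j) mod 4]. y[0] = 2×3 + 3×4 + 4×1 + 1×2 = 24; y[1] = 2×2 + 3×3 + 4×4 + 1×1 = 30; y[2] = 2×1 + 3×2 + 4×3 + 1×4 = 24; y[3] = 2×4 + 3×1 + 4×2 + 1×3 = 22. Result: [24, 30, 24, 22]

[24, 30, 24, 22]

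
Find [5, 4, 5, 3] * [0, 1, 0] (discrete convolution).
y[0] = 5×0 = 0; y[1] = 5×1 + 4×0 = 5; y[2] = 5×0 + 4×1 + 5×0 = 4; y[3] = 4×0 + 5×1 + 3×0 = 5; y[4] = 5×0 + 3×1 = 3; y[5] = 3×0 = 0

[0, 5, 4, 5, 3, 0]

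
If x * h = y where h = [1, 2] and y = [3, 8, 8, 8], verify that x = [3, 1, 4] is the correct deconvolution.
Forward-compute [3, 1, 4] * [1, 2]: y[0] = 3×1 = 3; y[1] = 3×2 + 1×1 = 7; y[2] = 1×2 + 4×1 = 6; y[3] = 4×2 = 8 → [3, 7, 6, 8]. Does not match given y = [3, 8, 8, 8].

Not verified. [3, 1, 4] * [1, 2] = [3, 7, 6, 8], which differs from [3, 8, 8, 8] at index 1.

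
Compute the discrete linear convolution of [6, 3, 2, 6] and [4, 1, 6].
y[0] = 6×4 = 24; y[1] = 6×1 + 3×4 = 18; y[2] = 6×6 + 3×1 + 2×4 = 47; y[3] = 3×6 + 2×1 + 6×4 = 44; y[4] = 2×6 + 6×1 = 18; y[5] = 6×6 = 36

[24, 18, 47, 44, 18, 36]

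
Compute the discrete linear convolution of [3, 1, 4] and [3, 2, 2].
y[0] = 3×3 = 9; y[1] = 3×2 + 1×3 = 9; y[2] = 3×2 + 1×2 + 4×3 = 20; y[3] = 1×2 + 4×2 = 10; y[4] = 4×2 = 8

[9, 9, 20, 10, 8]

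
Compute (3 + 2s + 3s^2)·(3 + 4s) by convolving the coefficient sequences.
Ascending coefficients: a = [3, 2, 3], b = [3, 4]. c[0] = 3×3 = 9; c[1] = 3×4 + 2×3 = 18; c[2] = 2×4 + 3×3 = 17; c[3] = 3×4 = 12. Result coefficients: [9, 18, 17, 12] → 9 + 18s + 17s^2 + 12s^3

9 + 18s + 17s^2 + 12s^3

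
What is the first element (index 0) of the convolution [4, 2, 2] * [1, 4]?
Use y[k] = Σ_i a[i]·b[k-i] at k=0. y[0] = 4×1 = 4

4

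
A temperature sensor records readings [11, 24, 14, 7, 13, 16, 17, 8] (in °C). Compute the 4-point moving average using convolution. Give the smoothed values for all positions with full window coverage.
4-point moving average kernel = [1, 1, 1, 1]. Apply in 'valid' mode (full window coverage): avg[0] = (11 + 24 + 14 + 7) / 4 = 14.0; avg[1] = (24 + 14 + 7 + 13) / 4 = 14.5; avg[2] = (14 + 7 + 13 + 16) / 4 = 12.5; avg[3] = (7 + 13 + 16 + 17) / 4 = 13.25; avg[4] = (13 + 16 + 17 + 8) / 4 = 13.5. Smoothed values: [14.0, 14.5, 12.5, 13.25, 13.5]

[14.0, 14.5, 12.5, 13.25, 13.5]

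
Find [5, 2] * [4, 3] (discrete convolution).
y[0] = 5×4 = 20; y[1] = 5×3 + 2×4 = 23; y[2] = 2×3 = 6

[20, 23, 6]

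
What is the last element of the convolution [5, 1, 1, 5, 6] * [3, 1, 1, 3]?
Use y[k] = Σ_i a[i]·b[k-i] at k=7. y[7] = 6×3 = 18

18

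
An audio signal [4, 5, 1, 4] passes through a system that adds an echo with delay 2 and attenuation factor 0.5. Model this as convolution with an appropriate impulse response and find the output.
Direct-path + delayed-attenuated-path model → impulse response h = [1, 0, 0.5] (1 at lag 0, 0.5 at lag 2). Output y[n] = x[n] + 0.5·x[n - 2] (with x[n] = 0 outside 0..3): y[0] = 4 + 0.5×0 = 4; y[1] = 5 + 0.5×0 = 5; y[2] = 1 + 0.5×4 = 3.0; y[3] = 4 + 0.5×5 = 6.5; y[4] = 0 + 0.5×1 = 0.5; y[5] = 0 + 0.5×4 = 2.0. So y = [4, 5, 3.0, 6.5, 0.5, 2.0]

[4, 5, 3.0, 6.5, 0.5, 2.0]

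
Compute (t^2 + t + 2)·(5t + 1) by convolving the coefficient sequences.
Ascending coefficients: a = [2, 1, 1], b = [1, 5]. c[0] = 2×1 = 2; c[1] = 2×5 + 1×1 = 11; c[2] = 1×5 + 1×1 = 6; c[3] = 1×5 = 5. Result coefficients: [2, 11, 6, 5] → 5t^3 + 6t^2 + 11t + 2

5t^3 + 6t^2 + 11t + 2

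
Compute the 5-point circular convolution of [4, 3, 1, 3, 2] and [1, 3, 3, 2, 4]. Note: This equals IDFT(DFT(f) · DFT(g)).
Either evaluate y[k] = Σ_j f[j]·g[(k-j) mod 5] directly, or use IDFT(DFT(f) · DFT(g)). y[0] = 4×1 + 3×4 + 1×2 + 3×3 + 2×3 = 33; y[1] = 4×3 + 3×1 + 1×4 + 3×2 + 2×3 = 31; y[2] = 4×3 + 3×3 + 1×1 + 3×4 + 2×2 = 38; y[3] = 4×2 + 3×3 + 1×3 + 3×1 + 2×4 = 31; y[4] = 4×4 + 3×2 + 1×3 + 3×3 + 2×1 = 36. Result: [33, 31, 38, 31, 36]

[33, 31, 38, 31, 36]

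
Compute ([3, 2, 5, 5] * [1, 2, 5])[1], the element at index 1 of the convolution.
Use y[k] = Σ_i a[i]·b[k-i] at k=1. y[1] = 3×2 + 2×1 = 8

8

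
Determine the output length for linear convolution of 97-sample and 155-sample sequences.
Linear/full convolution length: m + n - 1 = 97 + 155 - 1 = 251

251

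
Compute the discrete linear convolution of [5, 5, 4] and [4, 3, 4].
y[0] = 5×4 = 20; y[1] = 5×3 + 5×4 = 35; y[2] = 5×4 + 5×3 + 4×4 = 51; y[3] = 5×4 + 4×3 = 32; y[4] = 4×4 = 16

[20, 35, 51, 32, 16]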